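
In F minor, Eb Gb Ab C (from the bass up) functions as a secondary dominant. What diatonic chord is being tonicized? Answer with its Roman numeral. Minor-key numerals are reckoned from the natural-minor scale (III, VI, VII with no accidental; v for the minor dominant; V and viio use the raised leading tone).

VI

The chord is a dominant seventh chord on Ab.
A dominant resolves down a perfect fifth: Ab → Db. In F minor, Db is scale degree 6, i.e. VI.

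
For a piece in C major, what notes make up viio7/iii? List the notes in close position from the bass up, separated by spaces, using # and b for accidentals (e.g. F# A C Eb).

viio7/iii is a secondary leading-tone chord. The target iii is E in C major; the applied chord is rooted a semitone below, on D#.
Building a fully diminished seventh chord on D# gives D#-F#-A-C.

D# F# A C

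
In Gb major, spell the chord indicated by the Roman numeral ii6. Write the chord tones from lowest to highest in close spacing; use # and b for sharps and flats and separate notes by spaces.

Cb Eb Ab

The numeral's case and figure indicate a minor triad. In Gb major its root, the second degree, is Ab.
That chord is spelled Ab-Cb-Eb.
With the 6 figure the chord is in first inversion; from the bass Cb upward in close position it reads Cb-Eb-Ab.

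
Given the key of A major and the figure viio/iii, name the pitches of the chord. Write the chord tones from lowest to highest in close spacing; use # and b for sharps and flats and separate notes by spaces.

The slash marks an applied leading-tone chord: viio of iii. In A major, iii is C#, so the leading tone to it is B#, a half step below.
Building a diminished triad on B# gives B#-D#-F#.

B# D# F#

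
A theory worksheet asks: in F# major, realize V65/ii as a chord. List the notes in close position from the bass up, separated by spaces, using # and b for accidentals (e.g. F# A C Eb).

F## A# C# D#

The slash means an applied dominant: we want the dominant of ii. In F# major, ii is G# minor, and its dominant is built on D#.
Building a dominant seventh chord on D# gives D#-F##-A#-C#.
With the 65 figure the chord is in first inversion; from the bass F## upward in close position it reads F##-A#-C#-D#.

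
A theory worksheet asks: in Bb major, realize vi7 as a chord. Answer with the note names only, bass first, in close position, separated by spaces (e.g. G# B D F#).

G Bb D F

The numeral's case and figure indicate a minor seventh chord. In Bb major its root, the submediant, is G.
That chord is spelled G-Bb-D-F.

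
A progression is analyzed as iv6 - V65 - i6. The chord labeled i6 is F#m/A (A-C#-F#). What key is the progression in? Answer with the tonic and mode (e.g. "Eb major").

F# minor

i6 is given as A-C#-F# — a minor triad with root F#.
If F# is scale degree 1 and the mode makes that degree carry a minor triad, the tonic is F# and the mode is minor.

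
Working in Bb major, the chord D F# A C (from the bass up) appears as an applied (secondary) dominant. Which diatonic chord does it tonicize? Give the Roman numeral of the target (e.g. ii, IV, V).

vi

The chord is a dominant seventh chord on D.
A dominant resolves down a perfect fifth: D → G. In Bb major, G is scale degree 6, i.e. vi.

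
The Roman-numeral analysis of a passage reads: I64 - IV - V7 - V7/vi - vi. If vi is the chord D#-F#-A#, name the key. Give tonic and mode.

F# major

The chord D#m is a minor triad rooted on D#; its label is vi.
Counting down 5 scale steps from D# places the tonic on F#; a minor triad on degree 6 is diatonic only in major.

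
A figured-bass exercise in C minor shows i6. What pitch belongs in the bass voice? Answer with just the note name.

i in C minor has root C; the chord is C-Eb-G.
The figure 6 means first inversion — the third is in the bass.

Eb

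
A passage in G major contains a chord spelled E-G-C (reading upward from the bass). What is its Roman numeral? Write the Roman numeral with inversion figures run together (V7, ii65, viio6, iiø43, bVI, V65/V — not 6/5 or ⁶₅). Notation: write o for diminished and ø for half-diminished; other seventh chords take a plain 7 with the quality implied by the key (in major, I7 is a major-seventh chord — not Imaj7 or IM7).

IV6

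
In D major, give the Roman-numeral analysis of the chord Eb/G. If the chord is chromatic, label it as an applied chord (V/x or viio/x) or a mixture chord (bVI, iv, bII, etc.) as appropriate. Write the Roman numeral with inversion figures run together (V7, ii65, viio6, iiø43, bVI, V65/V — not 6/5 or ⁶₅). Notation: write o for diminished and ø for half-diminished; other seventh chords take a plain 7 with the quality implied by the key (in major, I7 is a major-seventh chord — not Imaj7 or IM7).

The pitches Eb-G-Bb form a major triad rooted on Eb.
Eb is the lowered second degree of D major (diatonic 2 would be E). This is the Neapolitan sixth — a major triad on the lowered second degree, here in its customary first inversion.
With G in the bass the chord is in first inversion, so the figured bass is 6.

bII6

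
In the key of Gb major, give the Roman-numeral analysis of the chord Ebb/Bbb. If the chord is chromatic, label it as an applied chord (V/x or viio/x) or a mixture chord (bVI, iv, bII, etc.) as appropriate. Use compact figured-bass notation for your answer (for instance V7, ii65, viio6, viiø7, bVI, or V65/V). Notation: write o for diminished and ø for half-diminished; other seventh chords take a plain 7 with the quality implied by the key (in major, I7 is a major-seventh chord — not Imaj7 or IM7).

The pitches Ebb-Gb-Bbb form a major triad rooted on Ebb.
Ebb is the lowered sixth degree of Gb major (diatonic 6 would be Eb). This is a major triad on the lowered sixth degree, borrowed from the parallel minor.
With Bbb in the bass the chord is in second inversion, so the figured bass is 64.

bVI64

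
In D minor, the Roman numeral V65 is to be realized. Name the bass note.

C#

V in D minor has root A; the chord is A-C#-E-G.
The figure 65 means first inversion — the third is in the bass.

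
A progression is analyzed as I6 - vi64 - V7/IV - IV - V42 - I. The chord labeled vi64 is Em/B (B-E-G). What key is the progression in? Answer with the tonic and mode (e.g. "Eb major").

G major

The chord Em/B is a minor triad rooted on E; its label is vi64.
Counting down 5 scale steps from E places the tonic on G; a minor triad on degree 6 is diatonic only in major.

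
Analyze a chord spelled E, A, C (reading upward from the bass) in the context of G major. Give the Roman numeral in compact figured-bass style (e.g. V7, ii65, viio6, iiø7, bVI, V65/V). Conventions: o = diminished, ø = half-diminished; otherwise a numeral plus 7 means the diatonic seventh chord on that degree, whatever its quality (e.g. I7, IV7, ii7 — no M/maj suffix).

ii64

Stacked in thirds the chord is A-C-E: a minor triad on A.
In G major, A is the supertonic; the diatonic minor triad there is ii.
With E in the bass the chord is in second inversion, so the figured bass is 64.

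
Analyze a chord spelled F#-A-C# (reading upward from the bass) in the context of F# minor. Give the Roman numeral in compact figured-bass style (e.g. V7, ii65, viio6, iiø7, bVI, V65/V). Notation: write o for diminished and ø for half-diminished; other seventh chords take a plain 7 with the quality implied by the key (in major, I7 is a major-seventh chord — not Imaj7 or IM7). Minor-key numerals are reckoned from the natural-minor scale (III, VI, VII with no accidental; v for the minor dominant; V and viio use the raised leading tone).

i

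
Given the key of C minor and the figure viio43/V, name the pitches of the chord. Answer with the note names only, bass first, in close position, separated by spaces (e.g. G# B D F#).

C Eb F# A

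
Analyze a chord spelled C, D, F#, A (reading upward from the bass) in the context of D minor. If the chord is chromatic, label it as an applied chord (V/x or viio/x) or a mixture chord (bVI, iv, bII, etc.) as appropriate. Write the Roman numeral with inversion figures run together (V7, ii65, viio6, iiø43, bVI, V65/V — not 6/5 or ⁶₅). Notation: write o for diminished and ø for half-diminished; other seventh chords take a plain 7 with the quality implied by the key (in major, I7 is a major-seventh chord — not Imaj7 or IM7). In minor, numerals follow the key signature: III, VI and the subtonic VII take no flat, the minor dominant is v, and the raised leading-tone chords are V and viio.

V42/iv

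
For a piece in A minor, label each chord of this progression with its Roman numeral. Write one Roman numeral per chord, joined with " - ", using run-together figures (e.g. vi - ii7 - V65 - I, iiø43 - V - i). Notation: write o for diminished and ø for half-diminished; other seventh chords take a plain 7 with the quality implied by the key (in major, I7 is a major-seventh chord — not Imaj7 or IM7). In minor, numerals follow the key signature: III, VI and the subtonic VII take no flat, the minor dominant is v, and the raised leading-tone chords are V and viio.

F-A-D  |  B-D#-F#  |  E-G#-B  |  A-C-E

iv6 - V/V - V - i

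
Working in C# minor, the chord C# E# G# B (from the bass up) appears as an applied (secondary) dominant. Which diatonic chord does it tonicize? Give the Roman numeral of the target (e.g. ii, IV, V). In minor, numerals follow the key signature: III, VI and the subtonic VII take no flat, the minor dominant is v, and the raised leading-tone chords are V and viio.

iv

The chord is a dominant seventh chord on C#.
A dominant resolves down a perfect fifth: C# → F#. In C# minor, F# is scale degree 4, i.e. iv.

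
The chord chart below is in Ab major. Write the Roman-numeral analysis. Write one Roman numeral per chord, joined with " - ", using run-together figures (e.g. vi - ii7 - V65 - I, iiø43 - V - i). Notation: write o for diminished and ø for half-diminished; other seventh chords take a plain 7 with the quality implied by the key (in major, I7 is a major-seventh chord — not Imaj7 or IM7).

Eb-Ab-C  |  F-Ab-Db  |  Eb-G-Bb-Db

I64 - IV6 - V7

Eb-Ab-C: root Ab is the tonic; major triad there is I64.
F-Ab-Db: root Db is the subdominant; major triad there is IV6.
Eb-G-Bb-Db: root Eb is the dominant; dominant seventh chord there is V7.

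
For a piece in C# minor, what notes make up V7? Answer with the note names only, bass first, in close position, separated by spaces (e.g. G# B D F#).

G# B# D# F#

In C# minor, the fifth degree is G#. The dominant is major (leading tone raised), so V is a dominant seventh chord.
That chord is spelled G#-B#-D#-F#.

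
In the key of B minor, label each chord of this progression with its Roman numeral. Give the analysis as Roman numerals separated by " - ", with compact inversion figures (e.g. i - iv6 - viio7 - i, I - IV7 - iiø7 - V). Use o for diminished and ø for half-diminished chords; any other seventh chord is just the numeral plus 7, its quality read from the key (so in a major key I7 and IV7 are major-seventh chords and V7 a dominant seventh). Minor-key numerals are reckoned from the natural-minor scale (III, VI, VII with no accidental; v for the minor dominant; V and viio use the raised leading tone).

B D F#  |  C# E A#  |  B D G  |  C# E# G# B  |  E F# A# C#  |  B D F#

i - viio6 - VI6 - V7/V - V42 - i

B-D-F#: root B is the tonic; minor triad there is i.
C#-E-A#: root A# is the leading tone; diminished triad there is viio6.
B-D-G: major triad on G = scale degree 6 → VI6.
C#-E#-G#-B: a dominant seventh chord on C#, the applied dominant of V → V7/V.
E-F#-A#-C#: root F# is the dominant; dominant seventh chord there is V42.
B-D-F#: root B is the tonic; minor triad there is i.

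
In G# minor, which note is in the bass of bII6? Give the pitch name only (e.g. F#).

C#

bII in G# minor has root A; the chord is A-C#-E.
The figure 6 means first inversion — the third is in the bass.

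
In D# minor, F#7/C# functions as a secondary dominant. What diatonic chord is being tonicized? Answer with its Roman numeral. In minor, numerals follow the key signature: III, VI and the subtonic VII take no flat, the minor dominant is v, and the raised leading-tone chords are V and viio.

The chord is a dominant seventh chord on F#.
A dominant resolves down a perfect fifth: F# → B. In D# minor, B is scale degree 6, i.e. VI.

VI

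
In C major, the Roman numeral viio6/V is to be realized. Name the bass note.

A

The applied chord viio6/V is rooted on F#: F#-A-C.
The figure 6 means first inversion — the third is in the bass.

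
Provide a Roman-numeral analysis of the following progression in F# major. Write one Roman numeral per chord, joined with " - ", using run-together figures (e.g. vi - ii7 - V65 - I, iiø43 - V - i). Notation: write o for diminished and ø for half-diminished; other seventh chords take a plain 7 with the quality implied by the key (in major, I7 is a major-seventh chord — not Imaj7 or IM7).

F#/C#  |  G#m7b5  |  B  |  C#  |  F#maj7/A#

F#/C#: root F# is the tonic; major triad there is I64.
G#m7b5 is non-diatonic — iiø7, a mixture chord from F# minor.
B: root B is the subdominant; major triad there is IV.
C#: major triad on C# = scale degree 5 → V.
F#maj7/A# has root F#, degree 1 in F# major, so I65.

I64 - iiø7 - IV - V - I65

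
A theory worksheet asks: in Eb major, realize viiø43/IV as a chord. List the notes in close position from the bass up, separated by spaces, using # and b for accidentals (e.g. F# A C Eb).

Db F G Bb

viiø43/IV is a secondary leading-tone chord. The target IV is Ab in Eb major; the applied chord is rooted a semitone below, on G.
Building a half-diminished seventh chord on G gives G-Bb-Db-F.
The figured bass 43 indicates second inversion, placing the fifth (Db) in the bass: Db-F-G-Bb.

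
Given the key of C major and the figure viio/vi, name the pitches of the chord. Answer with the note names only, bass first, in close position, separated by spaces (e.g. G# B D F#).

The slash marks an applied leading-tone chord: viio of vi. In C major, vi is A, so the leading tone to it is G#, a half step below.
Building a diminished triad on G# gives G#-B-D.

G# B D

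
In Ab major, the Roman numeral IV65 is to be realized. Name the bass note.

IV in Ab major has root Db; the chord is Db-F-Ab-C.
The figure 65 means first inversion — the third is in the bass.

F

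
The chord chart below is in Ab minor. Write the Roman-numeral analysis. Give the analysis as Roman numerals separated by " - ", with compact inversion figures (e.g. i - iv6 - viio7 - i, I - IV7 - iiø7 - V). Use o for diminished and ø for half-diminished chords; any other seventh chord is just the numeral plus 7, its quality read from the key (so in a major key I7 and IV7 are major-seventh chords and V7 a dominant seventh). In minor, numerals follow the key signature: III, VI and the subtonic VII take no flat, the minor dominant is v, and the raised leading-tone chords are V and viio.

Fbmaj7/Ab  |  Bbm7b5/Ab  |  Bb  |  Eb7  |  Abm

Fbmaj7/Ab: major seventh chord on Fb = scale degree 6 → VI65.
Bbm7b5/Ab: root Bb is the supertonic; half-diminished seventh chord there is iiø42.
Bb: chromatic; Bb is V of V, so V/V.
Eb7 has root Eb, degree 5 in Ab minor, so V7.
Abm has root Ab, degree 1 in Ab minor, so i.

VI65 - iiø42 - V/V - V7 - i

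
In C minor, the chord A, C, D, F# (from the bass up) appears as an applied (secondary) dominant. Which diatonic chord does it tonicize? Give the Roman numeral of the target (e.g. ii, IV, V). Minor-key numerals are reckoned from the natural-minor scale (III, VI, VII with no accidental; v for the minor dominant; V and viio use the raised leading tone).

V

The chord is a dominant seventh chord on D.
A dominant resolves down a perfect fifth: D → G. In C minor, G is scale degree 5, i.e. V.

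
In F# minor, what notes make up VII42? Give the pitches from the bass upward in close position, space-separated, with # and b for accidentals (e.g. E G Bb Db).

D E G# B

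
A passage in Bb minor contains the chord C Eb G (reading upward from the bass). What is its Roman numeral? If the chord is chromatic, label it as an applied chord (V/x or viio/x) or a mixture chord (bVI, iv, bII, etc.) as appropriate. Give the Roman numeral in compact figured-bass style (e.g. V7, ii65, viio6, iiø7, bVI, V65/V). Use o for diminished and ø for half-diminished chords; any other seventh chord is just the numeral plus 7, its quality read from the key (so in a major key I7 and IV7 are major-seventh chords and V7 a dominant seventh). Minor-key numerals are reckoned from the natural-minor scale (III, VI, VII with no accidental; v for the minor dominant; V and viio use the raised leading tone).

ii

Stacked in thirds the chord is C-Eb-G: a minor triad on C.
C is the second degree of Bb minor. This is the minor supertonic, borrowed from the parallel major (the Dorian ii).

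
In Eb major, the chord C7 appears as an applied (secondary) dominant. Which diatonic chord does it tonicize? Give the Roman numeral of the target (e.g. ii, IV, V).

ii

The chord is a dominant seventh chord on C.
A dominant resolves down a perfect fifth: C → F. In Eb major, F is scale degree 2, i.e. ii.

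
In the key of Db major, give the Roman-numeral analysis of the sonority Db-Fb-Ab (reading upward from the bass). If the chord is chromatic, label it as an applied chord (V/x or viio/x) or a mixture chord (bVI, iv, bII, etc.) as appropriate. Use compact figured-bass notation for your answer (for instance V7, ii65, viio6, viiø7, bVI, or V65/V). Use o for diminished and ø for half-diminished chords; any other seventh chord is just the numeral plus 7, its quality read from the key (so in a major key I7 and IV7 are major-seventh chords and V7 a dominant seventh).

Stacked in thirds the chord is Db-Fb-Ab: a minor triad on Db.
Db is the first degree of Db major. This is the minor tonic, borrowed from the parallel minor.

i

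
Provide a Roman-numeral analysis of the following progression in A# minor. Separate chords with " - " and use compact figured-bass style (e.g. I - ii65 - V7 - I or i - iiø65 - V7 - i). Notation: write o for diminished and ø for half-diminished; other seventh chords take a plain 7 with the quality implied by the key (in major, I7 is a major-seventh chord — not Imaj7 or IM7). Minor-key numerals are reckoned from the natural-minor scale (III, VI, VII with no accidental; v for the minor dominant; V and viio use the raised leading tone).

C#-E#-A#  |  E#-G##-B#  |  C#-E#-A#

i6 - V - i6

C#-E#-A# has root A#, degree 1 in A# minor, so i6.
E#-G##-B#: major triad on E# = scale degree 5 → V.
C#-E#-A#: root A# is the tonic; minor triad there is i6.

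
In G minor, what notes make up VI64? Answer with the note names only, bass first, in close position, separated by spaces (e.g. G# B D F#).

The numeral's case and figure indicate a major triad. In G minor its root, scale degree 6, is Eb.
Stacking thirds from Eb gives Eb-G-Bb.
The figured bass 64 indicates second inversion, placing the fifth (Bb) in the bass: Bb-Eb-G.

Bb Eb G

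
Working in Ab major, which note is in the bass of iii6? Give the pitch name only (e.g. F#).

iii in Ab major has root C; the chord is C-Eb-G.
The figure 6 means first inversion — the third is in the bass.

Eb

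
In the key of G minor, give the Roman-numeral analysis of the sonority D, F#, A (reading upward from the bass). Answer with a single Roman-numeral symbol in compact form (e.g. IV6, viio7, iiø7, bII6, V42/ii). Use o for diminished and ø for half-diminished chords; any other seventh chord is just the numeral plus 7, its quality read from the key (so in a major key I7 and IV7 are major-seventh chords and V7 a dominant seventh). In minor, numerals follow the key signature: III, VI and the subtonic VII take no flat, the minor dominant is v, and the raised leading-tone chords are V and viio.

The pitches D-F#-A form a major triad rooted on D.
D is scale degree 5 in G minor, and a major triad on that degree is written V.

V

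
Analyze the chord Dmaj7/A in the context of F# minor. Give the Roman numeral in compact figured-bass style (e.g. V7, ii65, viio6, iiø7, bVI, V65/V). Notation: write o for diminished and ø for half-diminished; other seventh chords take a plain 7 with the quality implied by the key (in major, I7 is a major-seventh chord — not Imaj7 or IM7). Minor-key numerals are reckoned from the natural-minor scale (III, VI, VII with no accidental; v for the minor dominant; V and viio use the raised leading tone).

VI43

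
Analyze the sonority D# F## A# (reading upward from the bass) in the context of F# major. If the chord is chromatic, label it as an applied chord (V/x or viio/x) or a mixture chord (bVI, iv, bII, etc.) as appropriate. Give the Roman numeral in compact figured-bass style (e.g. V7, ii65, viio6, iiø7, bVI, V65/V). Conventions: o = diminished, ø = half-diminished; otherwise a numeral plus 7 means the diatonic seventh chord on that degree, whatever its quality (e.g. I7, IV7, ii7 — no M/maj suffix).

V/ii

Stacked in thirds the chord is D#-F##-A#: a major triad on D#.
D# is not a diatonic chord root with this quality in F# major, but it lies a perfect fifth above G# (ii), so the chord functions as an applied dominant of ii.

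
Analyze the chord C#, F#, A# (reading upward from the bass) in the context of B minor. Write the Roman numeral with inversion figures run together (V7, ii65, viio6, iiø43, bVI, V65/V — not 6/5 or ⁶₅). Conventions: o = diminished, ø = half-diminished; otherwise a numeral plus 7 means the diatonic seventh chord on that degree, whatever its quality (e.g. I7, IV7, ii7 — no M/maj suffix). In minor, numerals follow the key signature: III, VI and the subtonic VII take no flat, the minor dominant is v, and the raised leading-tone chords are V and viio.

V64

The pitches F#-A#-C# form a major triad rooted on F#.
In B minor, F# is the dominant; the diatonic major triad there is V.
With C# in the bass the chord is in second inversion, so the figured bass is 64.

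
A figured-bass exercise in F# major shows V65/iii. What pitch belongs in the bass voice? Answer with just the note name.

The applied chord V65/iii is rooted on E#: E#-G##-B#-D#.
The figure 65 means first inversion — the third is in the bass.

G##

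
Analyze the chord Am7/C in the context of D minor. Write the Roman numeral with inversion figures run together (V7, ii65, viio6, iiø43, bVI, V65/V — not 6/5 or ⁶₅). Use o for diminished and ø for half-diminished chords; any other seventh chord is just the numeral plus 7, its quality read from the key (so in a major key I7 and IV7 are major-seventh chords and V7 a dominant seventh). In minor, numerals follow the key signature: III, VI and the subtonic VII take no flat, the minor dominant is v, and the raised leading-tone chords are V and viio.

v65

The pitches A-C-E-G form a minor seventh chord rooted on A.
In D minor, A is the dominant; the diatonic minor seventh chord there is v7.
With C in the bass the chord is in first inversion, so the figured bass is 65.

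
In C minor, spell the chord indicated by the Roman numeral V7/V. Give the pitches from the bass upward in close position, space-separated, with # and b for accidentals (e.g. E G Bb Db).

D F# A C

V7/V is a secondary dominant — the dominant seventh of V. V in C minor is G, so the applied chord's root is D, a perfect fifth above.
Building a dominant seventh chord on D gives D-F#-A-C.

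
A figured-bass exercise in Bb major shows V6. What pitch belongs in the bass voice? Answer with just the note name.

A

V in Bb major has root F; the chord is F-A-C.
The figure 6 means first inversion — the third is in the bass.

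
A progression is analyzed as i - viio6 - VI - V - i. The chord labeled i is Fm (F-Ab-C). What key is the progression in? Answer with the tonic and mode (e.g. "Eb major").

i is given as F-Ab-C — a minor triad with root F.
If F is scale degree 1 and the mode makes that degree carry a minor triad, the tonic is F and the mode is minor.

F minor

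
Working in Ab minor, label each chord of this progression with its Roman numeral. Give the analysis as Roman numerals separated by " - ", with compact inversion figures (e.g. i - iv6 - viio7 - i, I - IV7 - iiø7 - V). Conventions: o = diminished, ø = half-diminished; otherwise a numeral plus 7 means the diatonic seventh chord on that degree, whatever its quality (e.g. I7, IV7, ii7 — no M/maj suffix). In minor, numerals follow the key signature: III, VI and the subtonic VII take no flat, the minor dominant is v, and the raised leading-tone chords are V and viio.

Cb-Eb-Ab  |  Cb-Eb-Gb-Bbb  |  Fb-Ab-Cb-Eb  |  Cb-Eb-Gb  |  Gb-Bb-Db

Cb-Eb-Ab: minor triad on Ab = scale degree 1 → i6.
Cb-Eb-Gb-Bbb is the secondary dominant of VI (dominant seventh chord on Cb): V7/VI.
Fb-Ab-Cb-Eb has root Fb, degree 6 in Ab minor, so VI7.
Cb-Eb-Gb: root Cb is the mediant; major triad there is III.
Gb-Bb-Db: root Gb is the subtonic; major triad there is VII.

i6 - V7/VI - VI7 - III - VII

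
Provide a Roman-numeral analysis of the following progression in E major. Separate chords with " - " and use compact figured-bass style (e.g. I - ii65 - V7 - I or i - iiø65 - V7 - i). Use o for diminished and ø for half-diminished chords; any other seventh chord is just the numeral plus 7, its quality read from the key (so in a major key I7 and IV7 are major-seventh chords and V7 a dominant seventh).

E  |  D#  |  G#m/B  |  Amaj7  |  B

I - V/iii - iii6 - IV7 - V

E has root E, degree 1 in E major, so I.
D#: chromatic; D# is V of iii, so V/iii.
G#m/B: minor triad on G# = scale degree 3 → iii6.
Amaj7: root A is the subdominant; major seventh chord there is IV7.
B has root B, degree 5 in E major, so V.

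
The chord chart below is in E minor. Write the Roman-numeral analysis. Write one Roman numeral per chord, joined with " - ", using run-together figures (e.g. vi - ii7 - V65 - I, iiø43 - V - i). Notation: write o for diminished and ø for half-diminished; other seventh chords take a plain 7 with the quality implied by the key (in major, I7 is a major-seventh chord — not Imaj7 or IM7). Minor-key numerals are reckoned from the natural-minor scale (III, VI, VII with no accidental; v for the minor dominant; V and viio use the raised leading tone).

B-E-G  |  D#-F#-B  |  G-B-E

i64 - V6 - i6

B-E-G: root E is the tonic; minor triad there is i64.
D#-F#-B: root B is the dominant; major triad there is V6.
G-B-E: root E is the tonic; minor triad there is i6.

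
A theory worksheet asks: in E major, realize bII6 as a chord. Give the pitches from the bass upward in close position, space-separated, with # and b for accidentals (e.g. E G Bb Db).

A C F

bII6 is the Neapolitan sixth — a major triad on the lowered second degree, here in its customary first inversion. In E major that root is F.
So the chord is F-A-C.
With the 6 figure the chord is in first inversion; from the bass A upward in close position it reads A-C-F.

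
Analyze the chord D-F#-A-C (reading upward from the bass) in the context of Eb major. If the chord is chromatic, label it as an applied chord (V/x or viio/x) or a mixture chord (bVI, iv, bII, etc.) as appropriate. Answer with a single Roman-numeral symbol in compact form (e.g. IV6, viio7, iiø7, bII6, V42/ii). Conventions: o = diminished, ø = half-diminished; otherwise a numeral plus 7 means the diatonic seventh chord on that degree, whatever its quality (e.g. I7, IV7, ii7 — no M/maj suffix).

V7/iii

Stacked in thirds the chord is D-F#-A-C: a dominant seventh chord on D.
D is not a diatonic chord root with this quality in Eb major, but it lies a perfect fifth above G (iii), so the chord functions as an applied dominant of iii.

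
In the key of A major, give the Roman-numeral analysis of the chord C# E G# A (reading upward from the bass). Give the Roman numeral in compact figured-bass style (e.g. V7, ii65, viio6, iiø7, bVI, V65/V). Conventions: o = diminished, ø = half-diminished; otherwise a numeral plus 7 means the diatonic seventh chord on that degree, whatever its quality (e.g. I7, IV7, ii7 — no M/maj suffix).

I65

Stacked in thirds the chord is A-C#-E-G#: a major seventh chord on A.
In A major, A is the tonic; the diatonic major seventh chord there is I7.
With C# in the bass the chord is in first inversion, so the figured bass is 65.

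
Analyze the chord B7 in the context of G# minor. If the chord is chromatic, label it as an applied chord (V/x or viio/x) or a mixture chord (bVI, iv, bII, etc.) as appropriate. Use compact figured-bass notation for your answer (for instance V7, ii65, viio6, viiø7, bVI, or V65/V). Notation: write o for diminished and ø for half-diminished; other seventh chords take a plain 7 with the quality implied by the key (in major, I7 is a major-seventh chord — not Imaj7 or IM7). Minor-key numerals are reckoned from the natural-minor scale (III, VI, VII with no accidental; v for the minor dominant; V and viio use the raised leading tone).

Stacked in thirds the chord is B-D#-F#-A: a dominant seventh chord on B.
B is not a diatonic chord root with this quality in G# minor, but it lies a perfect fifth above E (VI), so the chord functions as an applied dominant of VI.

V7/VI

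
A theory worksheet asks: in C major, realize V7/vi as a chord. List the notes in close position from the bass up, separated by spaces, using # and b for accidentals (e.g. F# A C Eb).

The slash means an applied dominant: we want the dominant of vi. In C major, vi is A minor, and its dominant is built on E.
Building a dominant seventh chord on E gives E-G#-B-D.

E G# B D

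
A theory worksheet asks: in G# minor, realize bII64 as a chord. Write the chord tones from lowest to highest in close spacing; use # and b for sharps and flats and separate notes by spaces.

E A C#

bII64 is the Neapolitan chord — a major triad on the lowered second degree. In G# minor that root is A.
So the chord is A-C#-E.
The figured bass 64 indicates second inversion, placing the fifth (E) in the bass: E-A-C#.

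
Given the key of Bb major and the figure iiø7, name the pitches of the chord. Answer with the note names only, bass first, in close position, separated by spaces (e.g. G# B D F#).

Scale degree 2 in Bb major is C; here the chord built on it is altered to a half-diminished seventh chord. iiø7 is the half-diminished supertonic seventh, borrowed from the parallel minor.
So the chord is C-Eb-Gb-Bb, a half-diminished seventh chord.

C Eb Gb Bb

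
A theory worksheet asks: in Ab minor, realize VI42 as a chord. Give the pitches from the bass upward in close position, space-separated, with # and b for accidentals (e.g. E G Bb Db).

Eb Fb Ab Cb

In Ab minor, the sixth degree is Fb, and the diatonic chord built there is a major seventh chord.
Stacking thirds from Fb gives Fb-Ab-Cb-Eb.
With the 42 figure the chord is in third inversion; from the bass Eb upward in close position it reads Eb-Fb-Ab-Cb.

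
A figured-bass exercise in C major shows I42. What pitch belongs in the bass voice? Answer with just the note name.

I in C major has root C; the chord is C-E-G-B.
The figure 42 means third inversion — the seventh is in the bass.

B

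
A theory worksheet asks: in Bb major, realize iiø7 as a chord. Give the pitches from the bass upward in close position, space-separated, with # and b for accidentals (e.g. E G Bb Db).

C Eb Gb Bb

Scale degree 2 in Bb major is C; here the chord built on it is altered to a half-diminished seventh chord. iiø7 is the half-diminished supertonic seventh, borrowed from the parallel minor.
So the chord is C-Eb-Gb-Bb.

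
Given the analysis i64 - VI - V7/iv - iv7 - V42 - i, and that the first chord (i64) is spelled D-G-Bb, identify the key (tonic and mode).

G minor

The chord Gm/D is a minor triad rooted on G; its label is i64.
If G is scale degree 1 and the mode makes that degree carry a minor triad, the tonic is G and the mode is minor.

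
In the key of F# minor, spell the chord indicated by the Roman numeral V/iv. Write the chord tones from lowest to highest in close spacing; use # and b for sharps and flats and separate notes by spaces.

The slash means an applied dominant: we want the dominant of iv. In F# minor, iv is B minor, and its dominant is built on F#.
Building a major triad on F# gives F#-A#-C#.

F# A# C#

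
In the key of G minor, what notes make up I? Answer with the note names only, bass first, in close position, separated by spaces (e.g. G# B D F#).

G B D

I is the major tonic (Picardy third), borrowed from the parallel major. In G minor that root is G.
So the chord is G-B-D.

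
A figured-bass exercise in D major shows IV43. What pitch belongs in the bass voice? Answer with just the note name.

IV in D major has root G; the chord is G-B-D-F#.
The figure 43 means second inversion — the fifth is in the bass.

D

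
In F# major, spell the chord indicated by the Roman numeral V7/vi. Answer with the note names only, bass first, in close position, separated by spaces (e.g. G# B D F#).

The slash means an applied dominant: we want the dominant of vi. In F# major, vi is D# minor, and its dominant is built on A#.
Building a dominant seventh chord on A# gives A#-C##-E#-G#.

A# C## E# G#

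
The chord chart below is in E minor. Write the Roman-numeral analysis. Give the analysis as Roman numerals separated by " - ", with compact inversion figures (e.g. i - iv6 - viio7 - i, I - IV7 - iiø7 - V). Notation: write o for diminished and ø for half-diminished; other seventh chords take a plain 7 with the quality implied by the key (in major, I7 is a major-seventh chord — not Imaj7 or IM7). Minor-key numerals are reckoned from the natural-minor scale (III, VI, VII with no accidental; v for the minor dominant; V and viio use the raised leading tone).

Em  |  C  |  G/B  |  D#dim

Em: root E is the tonic; minor triad there is i.
C: major triad on C = scale degree 6 → VI.
G/B: major triad on G = scale degree 3 → III6.
D#dim has root D#, degree 7 in E minor, so viio.

i - VI - III6 - viio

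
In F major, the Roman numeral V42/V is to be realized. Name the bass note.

F

The applied chord V42/V is rooted on G: G-B-D-F.
The figure 42 means third inversion — the seventh is in the bass.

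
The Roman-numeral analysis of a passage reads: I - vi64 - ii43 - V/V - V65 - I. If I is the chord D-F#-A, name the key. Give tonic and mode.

D major

The anchor chord is a major triad on D, labeled I.
If D is scale degree 1 and the mode makes that degree carry a major triad, the tonic is D and the mode is major.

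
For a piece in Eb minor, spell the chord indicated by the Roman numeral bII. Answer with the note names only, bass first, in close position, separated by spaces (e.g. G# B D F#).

bII is the Neapolitan chord — a major triad on the lowered second degree. In Eb minor that root is Fb.
So the chord is Fb-Ab-Cb.

Fb Ab Cb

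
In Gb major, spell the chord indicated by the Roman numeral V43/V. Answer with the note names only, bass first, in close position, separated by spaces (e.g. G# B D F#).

V43/V is a secondary dominant — the dominant seventh of V. V in Gb major is Db, so the applied chord's root is Ab, a perfect fifth above.
Building a dominant seventh chord on Ab gives Ab-C-Eb-Gb.
The figured bass 43 indicates second inversion, placing the fifth (Eb) in the bass: Eb-Gb-Ab-C.

Eb Gb Ab C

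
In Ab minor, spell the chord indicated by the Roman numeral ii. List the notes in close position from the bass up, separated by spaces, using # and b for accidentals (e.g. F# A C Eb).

Bb Db F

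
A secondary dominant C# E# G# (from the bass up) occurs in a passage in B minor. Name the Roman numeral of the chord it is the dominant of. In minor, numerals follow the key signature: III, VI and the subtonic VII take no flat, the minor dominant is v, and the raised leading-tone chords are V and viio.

V

The chord is a major triad on C#.
A dominant resolves down a perfect fifth: C# → F#. In B minor, F# is scale degree 5, i.e. V.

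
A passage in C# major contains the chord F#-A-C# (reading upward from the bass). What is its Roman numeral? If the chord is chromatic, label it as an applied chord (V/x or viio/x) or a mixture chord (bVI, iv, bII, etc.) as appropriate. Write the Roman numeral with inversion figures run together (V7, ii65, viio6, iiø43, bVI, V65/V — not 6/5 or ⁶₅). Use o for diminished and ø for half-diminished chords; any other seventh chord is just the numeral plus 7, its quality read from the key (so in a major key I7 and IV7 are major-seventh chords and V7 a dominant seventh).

iv

Stacked in thirds the chord is F#-A-C#: a minor triad on F#.
F# is the fourth degree of C# major. This is the minor subdominant, borrowed from the parallel minor.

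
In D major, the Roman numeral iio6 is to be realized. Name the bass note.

iio in D major has root E; the chord is E-G-Bb.
The figure 6 means first inversion — the third is in the bass.

G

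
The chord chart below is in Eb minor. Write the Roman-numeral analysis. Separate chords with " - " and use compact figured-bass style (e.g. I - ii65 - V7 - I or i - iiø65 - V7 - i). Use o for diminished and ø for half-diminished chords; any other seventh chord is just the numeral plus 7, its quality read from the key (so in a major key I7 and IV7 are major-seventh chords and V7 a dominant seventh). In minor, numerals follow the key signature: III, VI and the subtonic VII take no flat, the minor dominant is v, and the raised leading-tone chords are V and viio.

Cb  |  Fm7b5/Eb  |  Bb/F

VI - iiø42 - V64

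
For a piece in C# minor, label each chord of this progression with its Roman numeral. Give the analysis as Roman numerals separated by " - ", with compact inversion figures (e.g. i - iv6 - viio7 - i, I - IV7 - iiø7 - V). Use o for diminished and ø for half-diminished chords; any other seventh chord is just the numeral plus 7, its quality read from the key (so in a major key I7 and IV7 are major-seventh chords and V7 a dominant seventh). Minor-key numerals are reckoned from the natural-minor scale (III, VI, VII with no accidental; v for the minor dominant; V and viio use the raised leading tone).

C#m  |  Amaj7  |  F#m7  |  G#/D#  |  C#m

i - VI7 - iv7 - V64 - i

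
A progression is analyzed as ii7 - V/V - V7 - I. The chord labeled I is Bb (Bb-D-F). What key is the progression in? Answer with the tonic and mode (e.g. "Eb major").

I is given as Bb-D-F — a major triad with root Bb.
If Bb is scale degree 1 and the mode makes that degree carry a major triad, the tonic is Bb and the mode is major.

Bb major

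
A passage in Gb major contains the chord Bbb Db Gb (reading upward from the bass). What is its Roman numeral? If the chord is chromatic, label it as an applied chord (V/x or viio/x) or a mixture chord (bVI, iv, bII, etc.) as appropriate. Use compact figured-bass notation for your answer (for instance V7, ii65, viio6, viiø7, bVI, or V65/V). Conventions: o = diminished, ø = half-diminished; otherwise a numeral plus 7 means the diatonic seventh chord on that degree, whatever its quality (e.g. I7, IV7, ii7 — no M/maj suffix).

i6

Stacked in thirds the chord is Gb-Bbb-Db: a minor triad on Gb.
Gb is the first degree of Gb major. This is the minor tonic, borrowed from the parallel minor.
With Bbb in the bass the chord is in first inversion, so the figured bass is 6.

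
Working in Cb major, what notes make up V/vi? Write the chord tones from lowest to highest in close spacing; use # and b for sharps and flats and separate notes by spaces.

Eb G Bb

V/vi is a secondary dominant — the dominant triad of vi. vi in Cb major is Ab, so the applied chord's root is Eb, a perfect fifth above.
Building a major triad on Eb gives Eb-G-Bb.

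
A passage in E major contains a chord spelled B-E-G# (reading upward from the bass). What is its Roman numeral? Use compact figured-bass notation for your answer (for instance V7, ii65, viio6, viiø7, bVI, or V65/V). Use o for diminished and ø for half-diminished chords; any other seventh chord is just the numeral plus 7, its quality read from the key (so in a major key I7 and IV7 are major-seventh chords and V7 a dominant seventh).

The pitches E-G#-B form a major triad rooted on E.
In E major, E is the tonic; the diatonic major triad there is I.
With B in the bass the chord is in second inversion, so the figured bass is 64.

I64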